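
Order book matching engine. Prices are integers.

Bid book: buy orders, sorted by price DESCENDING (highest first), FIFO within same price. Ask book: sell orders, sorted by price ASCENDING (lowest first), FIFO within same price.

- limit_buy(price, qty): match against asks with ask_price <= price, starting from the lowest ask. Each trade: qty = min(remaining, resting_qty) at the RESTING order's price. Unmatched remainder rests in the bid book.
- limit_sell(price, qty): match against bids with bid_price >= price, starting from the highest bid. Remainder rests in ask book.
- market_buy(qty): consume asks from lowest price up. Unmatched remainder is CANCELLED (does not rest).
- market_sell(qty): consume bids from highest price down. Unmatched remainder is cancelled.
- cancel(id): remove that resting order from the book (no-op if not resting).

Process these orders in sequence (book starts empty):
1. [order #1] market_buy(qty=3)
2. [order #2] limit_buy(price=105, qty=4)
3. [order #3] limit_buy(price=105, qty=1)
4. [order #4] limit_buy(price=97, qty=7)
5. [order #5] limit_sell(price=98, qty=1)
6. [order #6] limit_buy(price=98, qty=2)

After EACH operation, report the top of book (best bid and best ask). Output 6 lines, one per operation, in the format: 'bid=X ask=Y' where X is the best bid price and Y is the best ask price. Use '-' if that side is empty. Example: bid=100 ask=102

Answer: bid=- ask=-
bid=105 ask=-
bid=105 ask=-
bid=105 ask=-
bid=105 ask=-
bid=105 ask=-

Derivation:
After op 1 [order #1] market_buy(qty=3): fills=none; bids=[-] asks=[-]
After op 2 [order #2] limit_buy(price=105, qty=4): fills=none; bids=[#2:4@105] asks=[-]
After op 3 [order #3] limit_buy(price=105, qty=1): fills=none; bids=[#2:4@105 #3:1@105] asks=[-]
After op 4 [order #4] limit_buy(price=97, qty=7): fills=none; bids=[#2:4@105 #3:1@105 #4:7@97] asks=[-]
After op 5 [order #5] limit_sell(price=98, qty=1): fills=#2x#5:1@105; bids=[#2:3@105 #3:1@105 #4:7@97] asks=[-]
After op 6 [order #6] limit_buy(price=98, qty=2): fills=none; bids=[#2:3@105 #3:1@105 #6:2@98 #4:7@97] asks=[-]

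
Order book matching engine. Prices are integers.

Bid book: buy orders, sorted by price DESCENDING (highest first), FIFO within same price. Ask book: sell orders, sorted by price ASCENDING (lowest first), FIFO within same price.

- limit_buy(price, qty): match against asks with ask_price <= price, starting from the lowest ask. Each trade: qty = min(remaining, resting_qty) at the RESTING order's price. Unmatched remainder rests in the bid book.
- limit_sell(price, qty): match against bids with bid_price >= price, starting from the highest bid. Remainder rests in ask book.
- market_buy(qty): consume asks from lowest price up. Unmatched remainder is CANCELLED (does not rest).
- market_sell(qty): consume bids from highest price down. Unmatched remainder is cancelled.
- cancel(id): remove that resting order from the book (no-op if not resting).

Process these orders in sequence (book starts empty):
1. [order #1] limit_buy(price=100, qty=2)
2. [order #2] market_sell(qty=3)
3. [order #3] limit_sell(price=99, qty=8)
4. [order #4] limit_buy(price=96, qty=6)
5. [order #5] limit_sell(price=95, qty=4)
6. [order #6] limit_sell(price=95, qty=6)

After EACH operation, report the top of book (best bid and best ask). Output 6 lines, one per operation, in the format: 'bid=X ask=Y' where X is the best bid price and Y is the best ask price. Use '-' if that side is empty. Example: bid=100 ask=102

Answer: bid=100 ask=-
bid=- ask=-
bid=- ask=99
bid=96 ask=99
bid=96 ask=99
bid=- ask=95

Derivation:
After op 1 [order #1] limit_buy(price=100, qty=2): fills=none; bids=[#1:2@100] asks=[-]
After op 2 [order #2] market_sell(qty=3): fills=#1x#2:2@100; bids=[-] asks=[-]
After op 3 [order #3] limit_sell(price=99, qty=8): fills=none; bids=[-] asks=[#3:8@99]
After op 4 [order #4] limit_buy(price=96, qty=6): fills=none; bids=[#4:6@96] asks=[#3:8@99]
After op 5 [order #5] limit_sell(price=95, qty=4): fills=#4x#5:4@96; bids=[#4:2@96] asks=[#3:8@99]
After op 6 [order #6] limit_sell(price=95, qty=6): fills=#4x#6:2@96; bids=[-] asks=[#6:4@95 #3:8@99]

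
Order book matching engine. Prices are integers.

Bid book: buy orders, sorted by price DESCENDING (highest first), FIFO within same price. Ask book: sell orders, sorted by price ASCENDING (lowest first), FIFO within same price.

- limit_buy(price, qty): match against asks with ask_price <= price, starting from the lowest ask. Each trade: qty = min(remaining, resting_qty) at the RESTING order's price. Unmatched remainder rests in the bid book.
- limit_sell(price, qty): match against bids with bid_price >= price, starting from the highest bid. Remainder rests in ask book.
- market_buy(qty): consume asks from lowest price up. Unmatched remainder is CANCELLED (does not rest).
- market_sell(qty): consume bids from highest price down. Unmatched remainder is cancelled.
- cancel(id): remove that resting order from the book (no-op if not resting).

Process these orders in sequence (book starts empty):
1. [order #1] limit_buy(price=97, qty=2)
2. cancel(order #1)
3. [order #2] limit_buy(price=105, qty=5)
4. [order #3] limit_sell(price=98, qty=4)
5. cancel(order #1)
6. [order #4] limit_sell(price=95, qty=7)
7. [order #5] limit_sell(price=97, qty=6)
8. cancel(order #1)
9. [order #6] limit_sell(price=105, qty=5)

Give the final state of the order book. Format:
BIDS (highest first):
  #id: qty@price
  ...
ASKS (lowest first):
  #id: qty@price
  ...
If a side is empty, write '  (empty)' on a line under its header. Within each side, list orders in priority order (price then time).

After op 1 [order #1] limit_buy(price=97, qty=2): fills=none; bids=[#1:2@97] asks=[-]
After op 2 cancel(order #1): fills=none; bids=[-] asks=[-]
After op 3 [order #2] limit_buy(price=105, qty=5): fills=none; bids=[#2:5@105] asks=[-]
After op 4 [order #3] limit_sell(price=98, qty=4): fills=#2x#3:4@105; bids=[#2:1@105] asks=[-]
After op 5 cancel(order #1): fills=none; bids=[#2:1@105] asks=[-]
After op 6 [order #4] limit_sell(price=95, qty=7): fills=#2x#4:1@105; bids=[-] asks=[#4:6@95]
After op 7 [order #5] limit_sell(price=97, qty=6): fills=none; bids=[-] asks=[#4:6@95 #5:6@97]
After op 8 cancel(order #1): fills=none; bids=[-] asks=[#4:6@95 #5:6@97]
After op 9 [order #6] limit_sell(price=105, qty=5): fills=none; bids=[-] asks=[#4:6@95 #5:6@97 #6:5@105]

Answer: BIDS (highest first):
  (empty)
ASKS (lowest first):
  #4: 6@95
  #5: 6@97
  #6: 5@105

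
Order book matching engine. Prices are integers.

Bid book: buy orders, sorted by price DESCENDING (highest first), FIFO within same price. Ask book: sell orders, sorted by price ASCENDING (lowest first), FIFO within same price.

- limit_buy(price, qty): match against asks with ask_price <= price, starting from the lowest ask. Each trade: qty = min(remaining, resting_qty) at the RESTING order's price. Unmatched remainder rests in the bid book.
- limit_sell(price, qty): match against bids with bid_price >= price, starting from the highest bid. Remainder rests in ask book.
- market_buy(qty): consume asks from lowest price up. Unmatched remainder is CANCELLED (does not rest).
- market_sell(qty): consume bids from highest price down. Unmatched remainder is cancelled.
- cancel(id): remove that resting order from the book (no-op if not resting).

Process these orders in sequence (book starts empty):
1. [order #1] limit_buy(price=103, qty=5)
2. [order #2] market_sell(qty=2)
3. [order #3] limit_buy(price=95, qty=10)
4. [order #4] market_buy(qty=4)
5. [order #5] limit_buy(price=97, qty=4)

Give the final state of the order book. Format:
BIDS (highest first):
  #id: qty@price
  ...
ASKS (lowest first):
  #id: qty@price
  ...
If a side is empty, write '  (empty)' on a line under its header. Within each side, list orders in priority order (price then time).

After op 1 [order #1] limit_buy(price=103, qty=5): fills=none; bids=[#1:5@103] asks=[-]
After op 2 [order #2] market_sell(qty=2): fills=#1x#2:2@103; bids=[#1:3@103] asks=[-]
After op 3 [order #3] limit_buy(price=95, qty=10): fills=none; bids=[#1:3@103 #3:10@95] asks=[-]
After op 4 [order #4] market_buy(qty=4): fills=none; bids=[#1:3@103 #3:10@95] asks=[-]
After op 5 [order #5] limit_buy(price=97, qty=4): fills=none; bids=[#1:3@103 #5:4@97 #3:10@95] asks=[-]

Answer: BIDS (highest first):
  #1: 3@103
  #5: 4@97
  #3: 10@95
ASKS (lowest first):
  (empty)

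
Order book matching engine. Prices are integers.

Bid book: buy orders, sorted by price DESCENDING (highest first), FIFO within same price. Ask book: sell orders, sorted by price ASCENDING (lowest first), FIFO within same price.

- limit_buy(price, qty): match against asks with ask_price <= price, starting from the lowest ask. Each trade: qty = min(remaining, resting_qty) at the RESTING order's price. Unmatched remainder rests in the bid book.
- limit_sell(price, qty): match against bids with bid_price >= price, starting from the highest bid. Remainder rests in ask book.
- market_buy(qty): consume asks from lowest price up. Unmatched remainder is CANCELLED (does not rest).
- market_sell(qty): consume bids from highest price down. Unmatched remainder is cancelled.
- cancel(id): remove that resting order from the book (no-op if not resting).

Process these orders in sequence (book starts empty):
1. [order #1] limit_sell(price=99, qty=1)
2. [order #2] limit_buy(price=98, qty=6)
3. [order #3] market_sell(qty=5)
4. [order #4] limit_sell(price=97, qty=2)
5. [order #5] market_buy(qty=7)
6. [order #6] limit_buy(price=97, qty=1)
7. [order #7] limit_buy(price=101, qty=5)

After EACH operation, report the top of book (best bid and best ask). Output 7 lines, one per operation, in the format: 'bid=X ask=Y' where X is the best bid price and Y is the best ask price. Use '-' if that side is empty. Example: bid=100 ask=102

Answer: bid=- ask=99
bid=98 ask=99
bid=98 ask=99
bid=- ask=97
bid=- ask=-
bid=97 ask=-
bid=101 ask=-

Derivation:
After op 1 [order #1] limit_sell(price=99, qty=1): fills=none; bids=[-] asks=[#1:1@99]
After op 2 [order #2] limit_buy(price=98, qty=6): fills=none; bids=[#2:6@98] asks=[#1:1@99]
After op 3 [order #3] market_sell(qty=5): fills=#2x#3:5@98; bids=[#2:1@98] asks=[#1:1@99]
After op 4 [order #4] limit_sell(price=97, qty=2): fills=#2x#4:1@98; bids=[-] asks=[#4:1@97 #1:1@99]
After op 5 [order #5] market_buy(qty=7): fills=#5x#4:1@97 #5x#1:1@99; bids=[-] asks=[-]
After op 6 [order #6] limit_buy(price=97, qty=1): fills=none; bids=[#6:1@97] asks=[-]
After op 7 [order #7] limit_buy(price=101, qty=5): fills=none; bids=[#7:5@101 #6:1@97] asks=[-]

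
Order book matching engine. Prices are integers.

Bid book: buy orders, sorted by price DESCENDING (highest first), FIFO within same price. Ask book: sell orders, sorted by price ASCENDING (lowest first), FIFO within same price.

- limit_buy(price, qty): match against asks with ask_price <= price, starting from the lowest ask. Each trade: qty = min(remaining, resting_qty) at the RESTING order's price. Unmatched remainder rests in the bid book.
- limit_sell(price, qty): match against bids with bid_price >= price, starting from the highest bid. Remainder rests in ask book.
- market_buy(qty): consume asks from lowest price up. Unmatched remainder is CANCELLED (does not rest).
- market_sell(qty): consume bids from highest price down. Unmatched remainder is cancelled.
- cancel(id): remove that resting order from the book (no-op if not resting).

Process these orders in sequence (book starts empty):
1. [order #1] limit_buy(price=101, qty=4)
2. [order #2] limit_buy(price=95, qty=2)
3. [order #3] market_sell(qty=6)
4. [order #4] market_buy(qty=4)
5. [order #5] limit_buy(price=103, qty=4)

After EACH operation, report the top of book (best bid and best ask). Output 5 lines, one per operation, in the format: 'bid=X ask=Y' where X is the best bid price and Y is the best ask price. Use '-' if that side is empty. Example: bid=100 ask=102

Answer: bid=101 ask=-
bid=101 ask=-
bid=- ask=-
bid=- ask=-
bid=103 ask=-

Derivation:
After op 1 [order #1] limit_buy(price=101, qty=4): fills=none; bids=[#1:4@101] asks=[-]
After op 2 [order #2] limit_buy(price=95, qty=2): fills=none; bids=[#1:4@101 #2:2@95] asks=[-]
After op 3 [order #3] market_sell(qty=6): fills=#1x#3:4@101 #2x#3:2@95; bids=[-] asks=[-]
After op 4 [order #4] market_buy(qty=4): fills=none; bids=[-] asks=[-]
After op 5 [order #5] limit_buy(price=103, qty=4): fills=none; bids=[#5:4@103] asks=[-]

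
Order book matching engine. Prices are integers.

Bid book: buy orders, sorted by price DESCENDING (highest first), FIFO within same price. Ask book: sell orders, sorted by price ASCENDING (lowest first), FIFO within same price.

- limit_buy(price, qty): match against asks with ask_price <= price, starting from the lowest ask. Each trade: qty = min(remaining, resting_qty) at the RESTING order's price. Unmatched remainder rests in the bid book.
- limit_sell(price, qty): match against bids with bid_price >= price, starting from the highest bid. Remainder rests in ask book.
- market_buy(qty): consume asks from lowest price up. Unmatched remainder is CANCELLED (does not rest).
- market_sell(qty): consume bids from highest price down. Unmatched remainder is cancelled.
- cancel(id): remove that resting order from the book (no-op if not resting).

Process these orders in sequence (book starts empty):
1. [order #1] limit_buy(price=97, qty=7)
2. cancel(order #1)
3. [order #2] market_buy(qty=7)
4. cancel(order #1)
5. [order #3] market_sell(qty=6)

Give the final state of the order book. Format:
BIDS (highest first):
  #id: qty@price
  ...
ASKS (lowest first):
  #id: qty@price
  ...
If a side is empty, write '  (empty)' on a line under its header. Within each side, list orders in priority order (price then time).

After op 1 [order #1] limit_buy(price=97, qty=7): fills=none; bids=[#1:7@97] asks=[-]
After op 2 cancel(order #1): fills=none; bids=[-] asks=[-]
After op 3 [order #2] market_buy(qty=7): fills=none; bids=[-] asks=[-]
After op 4 cancel(order #1): fills=none; bids=[-] asks=[-]
After op 5 [order #3] market_sell(qty=6): fills=none; bids=[-] asks=[-]

Answer: BIDS (highest first):
  (empty)
ASKS (lowest first):
  (empty)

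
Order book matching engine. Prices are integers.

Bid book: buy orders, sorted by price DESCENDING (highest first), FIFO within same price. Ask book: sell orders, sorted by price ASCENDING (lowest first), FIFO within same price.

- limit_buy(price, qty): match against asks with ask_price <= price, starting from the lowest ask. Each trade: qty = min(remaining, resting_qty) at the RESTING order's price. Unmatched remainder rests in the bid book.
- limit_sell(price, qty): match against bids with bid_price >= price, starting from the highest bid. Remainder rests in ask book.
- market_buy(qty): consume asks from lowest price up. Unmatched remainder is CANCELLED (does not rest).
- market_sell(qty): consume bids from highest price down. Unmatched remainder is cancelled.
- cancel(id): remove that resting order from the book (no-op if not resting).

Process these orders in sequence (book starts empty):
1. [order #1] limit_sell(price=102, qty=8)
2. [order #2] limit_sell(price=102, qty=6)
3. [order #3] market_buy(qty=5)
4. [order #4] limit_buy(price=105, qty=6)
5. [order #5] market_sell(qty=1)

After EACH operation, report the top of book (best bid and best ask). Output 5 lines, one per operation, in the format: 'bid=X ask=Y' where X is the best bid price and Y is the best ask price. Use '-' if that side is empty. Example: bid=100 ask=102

Answer: bid=- ask=102
bid=- ask=102
bid=- ask=102
bid=- ask=102
bid=- ask=102

Derivation:
After op 1 [order #1] limit_sell(price=102, qty=8): fills=none; bids=[-] asks=[#1:8@102]
After op 2 [order #2] limit_sell(price=102, qty=6): fills=none; bids=[-] asks=[#1:8@102 #2:6@102]
After op 3 [order #3] market_buy(qty=5): fills=#3x#1:5@102; bids=[-] asks=[#1:3@102 #2:6@102]
After op 4 [order #4] limit_buy(price=105, qty=6): fills=#4x#1:3@102 #4x#2:3@102; bids=[-] asks=[#2:3@102]
After op 5 [order #5] market_sell(qty=1): fills=none; bids=[-] asks=[#2:3@102]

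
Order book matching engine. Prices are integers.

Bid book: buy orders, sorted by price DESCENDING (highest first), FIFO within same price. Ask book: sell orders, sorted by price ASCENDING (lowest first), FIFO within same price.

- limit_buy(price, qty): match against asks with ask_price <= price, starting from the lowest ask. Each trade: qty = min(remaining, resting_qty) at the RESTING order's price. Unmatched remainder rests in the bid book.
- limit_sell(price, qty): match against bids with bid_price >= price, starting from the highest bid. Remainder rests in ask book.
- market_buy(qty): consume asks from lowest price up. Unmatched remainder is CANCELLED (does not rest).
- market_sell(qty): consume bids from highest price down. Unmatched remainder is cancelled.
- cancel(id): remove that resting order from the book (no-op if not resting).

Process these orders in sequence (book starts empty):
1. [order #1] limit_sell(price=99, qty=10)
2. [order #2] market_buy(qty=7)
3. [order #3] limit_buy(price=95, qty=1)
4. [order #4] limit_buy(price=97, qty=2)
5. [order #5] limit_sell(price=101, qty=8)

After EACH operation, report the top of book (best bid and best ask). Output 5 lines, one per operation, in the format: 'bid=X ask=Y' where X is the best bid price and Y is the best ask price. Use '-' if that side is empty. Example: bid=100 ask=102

Answer: bid=- ask=99
bid=- ask=99
bid=95 ask=99
bid=97 ask=99
bid=97 ask=99

Derivation:
After op 1 [order #1] limit_sell(price=99, qty=10): fills=none; bids=[-] asks=[#1:10@99]
After op 2 [order #2] market_buy(qty=7): fills=#2x#1:7@99; bids=[-] asks=[#1:3@99]
After op 3 [order #3] limit_buy(price=95, qty=1): fills=none; bids=[#3:1@95] asks=[#1:3@99]
After op 4 [order #4] limit_buy(price=97, qty=2): fills=none; bids=[#4:2@97 #3:1@95] asks=[#1:3@99]
After op 5 [order #5] limit_sell(price=101, qty=8): fills=none; bids=[#4:2@97 #3:1@95] asks=[#1:3@99 #5:8@101]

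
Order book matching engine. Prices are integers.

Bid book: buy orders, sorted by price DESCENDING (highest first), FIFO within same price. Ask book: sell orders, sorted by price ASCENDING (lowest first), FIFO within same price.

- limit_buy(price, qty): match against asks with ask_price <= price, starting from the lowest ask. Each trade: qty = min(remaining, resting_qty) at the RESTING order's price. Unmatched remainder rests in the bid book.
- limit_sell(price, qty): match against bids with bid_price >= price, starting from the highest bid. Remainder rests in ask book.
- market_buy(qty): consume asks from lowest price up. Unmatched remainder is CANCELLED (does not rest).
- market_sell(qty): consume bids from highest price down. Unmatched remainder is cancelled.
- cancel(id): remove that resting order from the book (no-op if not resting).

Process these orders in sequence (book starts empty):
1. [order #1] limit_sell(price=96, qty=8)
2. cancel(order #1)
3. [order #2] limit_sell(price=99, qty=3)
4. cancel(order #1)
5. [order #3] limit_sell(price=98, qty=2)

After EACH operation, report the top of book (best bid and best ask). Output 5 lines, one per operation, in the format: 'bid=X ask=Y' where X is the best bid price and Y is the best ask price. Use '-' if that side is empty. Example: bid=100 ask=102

After op 1 [order #1] limit_sell(price=96, qty=8): fills=none; bids=[-] asks=[#1:8@96]
After op 2 cancel(order #1): fills=none; bids=[-] asks=[-]
After op 3 [order #2] limit_sell(price=99, qty=3): fills=none; bids=[-] asks=[#2:3@99]
After op 4 cancel(order #1): fills=none; bids=[-] asks=[#2:3@99]
After op 5 [order #3] limit_sell(price=98, qty=2): fills=none; bids=[-] asks=[#3:2@98 #2:3@99]

Answer: bid=- ask=96
bid=- ask=-
bid=- ask=99
bid=- ask=99
bid=- ask=98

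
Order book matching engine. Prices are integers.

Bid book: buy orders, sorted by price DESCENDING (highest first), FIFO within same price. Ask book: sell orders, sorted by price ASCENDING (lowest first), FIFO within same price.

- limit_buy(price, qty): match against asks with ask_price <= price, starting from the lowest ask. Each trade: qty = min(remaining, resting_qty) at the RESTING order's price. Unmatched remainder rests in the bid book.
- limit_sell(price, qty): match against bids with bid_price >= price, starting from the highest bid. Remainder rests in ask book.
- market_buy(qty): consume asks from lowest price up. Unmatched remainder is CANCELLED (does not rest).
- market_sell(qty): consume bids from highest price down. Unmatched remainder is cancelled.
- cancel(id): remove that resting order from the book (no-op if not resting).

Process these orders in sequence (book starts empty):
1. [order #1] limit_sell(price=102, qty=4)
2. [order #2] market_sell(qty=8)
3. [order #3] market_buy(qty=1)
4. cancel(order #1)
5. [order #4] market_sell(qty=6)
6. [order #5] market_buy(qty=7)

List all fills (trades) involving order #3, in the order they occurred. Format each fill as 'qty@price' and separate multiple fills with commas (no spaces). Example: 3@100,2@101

Answer: 1@102

Derivation:
After op 1 [order #1] limit_sell(price=102, qty=4): fills=none; bids=[-] asks=[#1:4@102]
After op 2 [order #2] market_sell(qty=8): fills=none; bids=[-] asks=[#1:4@102]
After op 3 [order #3] market_buy(qty=1): fills=#3x#1:1@102; bids=[-] asks=[#1:3@102]
After op 4 cancel(order #1): fills=none; bids=[-] asks=[-]
After op 5 [order #4] market_sell(qty=6): fills=none; bids=[-] asks=[-]
After op 6 [order #5] market_buy(qty=7): fills=none; bids=[-] asks=[-]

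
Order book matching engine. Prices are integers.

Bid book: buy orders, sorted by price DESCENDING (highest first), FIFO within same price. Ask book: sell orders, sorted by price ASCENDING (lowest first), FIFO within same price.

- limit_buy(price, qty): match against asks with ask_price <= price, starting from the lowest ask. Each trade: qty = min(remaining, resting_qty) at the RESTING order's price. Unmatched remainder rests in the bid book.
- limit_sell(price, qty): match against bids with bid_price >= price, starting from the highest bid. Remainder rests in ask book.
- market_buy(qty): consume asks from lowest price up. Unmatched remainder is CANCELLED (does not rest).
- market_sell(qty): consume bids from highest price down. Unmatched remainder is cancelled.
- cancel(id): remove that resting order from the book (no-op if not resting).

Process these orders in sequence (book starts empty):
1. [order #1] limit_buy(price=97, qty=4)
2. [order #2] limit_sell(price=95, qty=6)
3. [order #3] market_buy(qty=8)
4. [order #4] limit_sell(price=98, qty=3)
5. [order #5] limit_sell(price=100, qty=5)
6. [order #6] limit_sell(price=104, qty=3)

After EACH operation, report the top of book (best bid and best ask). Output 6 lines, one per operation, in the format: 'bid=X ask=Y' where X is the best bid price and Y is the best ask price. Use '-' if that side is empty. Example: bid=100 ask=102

Answer: bid=97 ask=-
bid=- ask=95
bid=- ask=-
bid=- ask=98
bid=- ask=98
bid=- ask=98

Derivation:
After op 1 [order #1] limit_buy(price=97, qty=4): fills=none; bids=[#1:4@97] asks=[-]
After op 2 [order #2] limit_sell(price=95, qty=6): fills=#1x#2:4@97; bids=[-] asks=[#2:2@95]
After op 3 [order #3] market_buy(qty=8): fills=#3x#2:2@95; bids=[-] asks=[-]
After op 4 [order #4] limit_sell(price=98, qty=3): fills=none; bids=[-] asks=[#4:3@98]
After op 5 [order #5] limit_sell(price=100, qty=5): fills=none; bids=[-] asks=[#4:3@98 #5:5@100]
After op 6 [order #6] limit_sell(price=104, qty=3): fills=none; bids=[-] asks=[#4:3@98 #5:5@100 #6:3@104]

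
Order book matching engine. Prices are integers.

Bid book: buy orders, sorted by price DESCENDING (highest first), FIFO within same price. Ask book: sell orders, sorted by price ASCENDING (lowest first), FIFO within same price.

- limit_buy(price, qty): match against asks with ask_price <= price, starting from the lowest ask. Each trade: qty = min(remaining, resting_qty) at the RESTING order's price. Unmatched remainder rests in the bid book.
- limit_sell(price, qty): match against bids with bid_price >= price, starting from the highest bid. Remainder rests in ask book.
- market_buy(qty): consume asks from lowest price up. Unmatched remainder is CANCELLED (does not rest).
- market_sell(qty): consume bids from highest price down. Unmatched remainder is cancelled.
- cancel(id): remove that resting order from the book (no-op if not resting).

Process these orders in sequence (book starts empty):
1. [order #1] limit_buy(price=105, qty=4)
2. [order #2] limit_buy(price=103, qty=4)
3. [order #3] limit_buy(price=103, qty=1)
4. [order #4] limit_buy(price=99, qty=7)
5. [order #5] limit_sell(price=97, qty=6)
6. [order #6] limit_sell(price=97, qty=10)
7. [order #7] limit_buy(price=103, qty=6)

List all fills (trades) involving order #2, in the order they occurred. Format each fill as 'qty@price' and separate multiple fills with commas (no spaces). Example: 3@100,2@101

After op 1 [order #1] limit_buy(price=105, qty=4): fills=none; bids=[#1:4@105] asks=[-]
After op 2 [order #2] limit_buy(price=103, qty=4): fills=none; bids=[#1:4@105 #2:4@103] asks=[-]
After op 3 [order #3] limit_buy(price=103, qty=1): fills=none; bids=[#1:4@105 #2:4@103 #3:1@103] asks=[-]
After op 4 [order #4] limit_buy(price=99, qty=7): fills=none; bids=[#1:4@105 #2:4@103 #3:1@103 #4:7@99] asks=[-]
After op 5 [order #5] limit_sell(price=97, qty=6): fills=#1x#5:4@105 #2x#5:2@103; bids=[#2:2@103 #3:1@103 #4:7@99] asks=[-]
After op 6 [order #6] limit_sell(price=97, qty=10): fills=#2x#6:2@103 #3x#6:1@103 #4x#6:7@99; bids=[-] asks=[-]
After op 7 [order #7] limit_buy(price=103, qty=6): fills=none; bids=[#7:6@103] asks=[-]

Answer: 2@103,2@103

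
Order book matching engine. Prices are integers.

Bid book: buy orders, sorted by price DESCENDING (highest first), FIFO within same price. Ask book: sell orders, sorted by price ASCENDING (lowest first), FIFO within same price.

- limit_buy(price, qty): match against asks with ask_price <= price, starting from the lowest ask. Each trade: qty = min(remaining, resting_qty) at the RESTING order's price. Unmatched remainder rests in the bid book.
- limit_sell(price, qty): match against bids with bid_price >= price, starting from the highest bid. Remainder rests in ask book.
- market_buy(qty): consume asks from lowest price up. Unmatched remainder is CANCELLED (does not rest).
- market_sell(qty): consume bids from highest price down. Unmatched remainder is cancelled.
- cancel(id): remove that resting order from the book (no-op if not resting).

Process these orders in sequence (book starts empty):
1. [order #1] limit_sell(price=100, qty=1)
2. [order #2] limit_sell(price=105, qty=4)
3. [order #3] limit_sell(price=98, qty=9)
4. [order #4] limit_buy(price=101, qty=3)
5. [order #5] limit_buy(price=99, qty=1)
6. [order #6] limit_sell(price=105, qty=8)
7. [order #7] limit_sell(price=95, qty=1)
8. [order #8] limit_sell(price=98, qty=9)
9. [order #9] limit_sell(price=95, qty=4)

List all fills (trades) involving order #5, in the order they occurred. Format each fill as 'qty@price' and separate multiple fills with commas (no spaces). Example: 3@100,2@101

After op 1 [order #1] limit_sell(price=100, qty=1): fills=none; bids=[-] asks=[#1:1@100]
After op 2 [order #2] limit_sell(price=105, qty=4): fills=none; bids=[-] asks=[#1:1@100 #2:4@105]
After op 3 [order #3] limit_sell(price=98, qty=9): fills=none; bids=[-] asks=[#3:9@98 #1:1@100 #2:4@105]
After op 4 [order #4] limit_buy(price=101, qty=3): fills=#4x#3:3@98; bids=[-] asks=[#3:6@98 #1:1@100 #2:4@105]
After op 5 [order #5] limit_buy(price=99, qty=1): fills=#5x#3:1@98; bids=[-] asks=[#3:5@98 #1:1@100 #2:4@105]
After op 6 [order #6] limit_sell(price=105, qty=8): fills=none; bids=[-] asks=[#3:5@98 #1:1@100 #2:4@105 #6:8@105]
After op 7 [order #7] limit_sell(price=95, qty=1): fills=none; bids=[-] asks=[#7:1@95 #3:5@98 #1:1@100 #2:4@105 #6:8@105]
After op 8 [order #8] limit_sell(price=98, qty=9): fills=none; bids=[-] asks=[#7:1@95 #3:5@98 #8:9@98 #1:1@100 #2:4@105 #6:8@105]
After op 9 [order #9] limit_sell(price=95, qty=4): fills=none; bids=[-] asks=[#7:1@95 #9:4@95 #3:5@98 #8:9@98 #1:1@100 #2:4@105 #6:8@105]

Answer: 1@98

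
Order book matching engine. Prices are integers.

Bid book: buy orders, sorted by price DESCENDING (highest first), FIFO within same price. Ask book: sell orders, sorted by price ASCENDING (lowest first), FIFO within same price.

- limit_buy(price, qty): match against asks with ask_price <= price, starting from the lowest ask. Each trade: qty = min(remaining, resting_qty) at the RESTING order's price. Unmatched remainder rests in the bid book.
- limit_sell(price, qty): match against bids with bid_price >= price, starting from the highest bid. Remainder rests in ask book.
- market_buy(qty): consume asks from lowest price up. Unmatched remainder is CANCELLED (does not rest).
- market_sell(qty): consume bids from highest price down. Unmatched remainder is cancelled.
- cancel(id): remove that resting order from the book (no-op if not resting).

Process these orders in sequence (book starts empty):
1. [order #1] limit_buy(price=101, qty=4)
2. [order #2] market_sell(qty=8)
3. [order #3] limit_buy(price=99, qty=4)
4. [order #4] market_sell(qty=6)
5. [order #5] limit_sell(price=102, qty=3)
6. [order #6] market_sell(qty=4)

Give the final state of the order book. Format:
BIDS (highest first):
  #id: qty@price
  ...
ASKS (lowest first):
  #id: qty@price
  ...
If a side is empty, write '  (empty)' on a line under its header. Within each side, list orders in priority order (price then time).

After op 1 [order #1] limit_buy(price=101, qty=4): fills=none; bids=[#1:4@101] asks=[-]
After op 2 [order #2] market_sell(qty=8): fills=#1x#2:4@101; bids=[-] asks=[-]
After op 3 [order #3] limit_buy(price=99, qty=4): fills=none; bids=[#3:4@99] asks=[-]
After op 4 [order #4] market_sell(qty=6): fills=#3x#4:4@99; bids=[-] asks=[-]
After op 5 [order #5] limit_sell(price=102, qty=3): fills=none; bids=[-] asks=[#5:3@102]
After op 6 [order #6] market_sell(qty=4): fills=none; bids=[-] asks=[#5:3@102]

Answer: BIDS (highest first):
  (empty)
ASKS (lowest first):
  #5: 3@102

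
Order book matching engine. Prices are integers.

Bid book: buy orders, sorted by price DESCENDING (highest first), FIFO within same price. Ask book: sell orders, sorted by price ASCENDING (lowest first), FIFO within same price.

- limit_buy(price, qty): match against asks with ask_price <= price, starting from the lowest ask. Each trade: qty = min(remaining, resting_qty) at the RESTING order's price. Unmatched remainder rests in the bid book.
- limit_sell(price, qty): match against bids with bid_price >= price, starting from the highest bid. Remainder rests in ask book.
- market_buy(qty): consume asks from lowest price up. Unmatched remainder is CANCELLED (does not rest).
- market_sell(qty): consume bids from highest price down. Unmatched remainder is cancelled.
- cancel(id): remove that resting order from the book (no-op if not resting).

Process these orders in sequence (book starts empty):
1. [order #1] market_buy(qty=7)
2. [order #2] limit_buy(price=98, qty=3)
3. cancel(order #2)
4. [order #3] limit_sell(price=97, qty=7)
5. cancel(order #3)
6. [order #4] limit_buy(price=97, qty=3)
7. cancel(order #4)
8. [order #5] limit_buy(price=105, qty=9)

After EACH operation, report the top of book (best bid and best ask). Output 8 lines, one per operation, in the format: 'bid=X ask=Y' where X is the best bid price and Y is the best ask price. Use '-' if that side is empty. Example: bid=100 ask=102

After op 1 [order #1] market_buy(qty=7): fills=none; bids=[-] asks=[-]
After op 2 [order #2] limit_buy(price=98, qty=3): fills=none; bids=[#2:3@98] asks=[-]
After op 3 cancel(order #2): fills=none; bids=[-] asks=[-]
After op 4 [order #3] limit_sell(price=97, qty=7): fills=none; bids=[-] asks=[#3:7@97]
After op 5 cancel(order #3): fills=none; bids=[-] asks=[-]
After op 6 [order #4] limit_buy(price=97, qty=3): fills=none; bids=[#4:3@97] asks=[-]
After op 7 cancel(order #4): fills=none; bids=[-] asks=[-]
After op 8 [order #5] limit_buy(price=105, qty=9): fills=none; bids=[#5:9@105] asks=[-]

Answer: bid=- ask=-
bid=98 ask=-
bid=- ask=-
bid=- ask=97
bid=- ask=-
bid=97 ask=-
bid=- ask=-
bid=105 ask=-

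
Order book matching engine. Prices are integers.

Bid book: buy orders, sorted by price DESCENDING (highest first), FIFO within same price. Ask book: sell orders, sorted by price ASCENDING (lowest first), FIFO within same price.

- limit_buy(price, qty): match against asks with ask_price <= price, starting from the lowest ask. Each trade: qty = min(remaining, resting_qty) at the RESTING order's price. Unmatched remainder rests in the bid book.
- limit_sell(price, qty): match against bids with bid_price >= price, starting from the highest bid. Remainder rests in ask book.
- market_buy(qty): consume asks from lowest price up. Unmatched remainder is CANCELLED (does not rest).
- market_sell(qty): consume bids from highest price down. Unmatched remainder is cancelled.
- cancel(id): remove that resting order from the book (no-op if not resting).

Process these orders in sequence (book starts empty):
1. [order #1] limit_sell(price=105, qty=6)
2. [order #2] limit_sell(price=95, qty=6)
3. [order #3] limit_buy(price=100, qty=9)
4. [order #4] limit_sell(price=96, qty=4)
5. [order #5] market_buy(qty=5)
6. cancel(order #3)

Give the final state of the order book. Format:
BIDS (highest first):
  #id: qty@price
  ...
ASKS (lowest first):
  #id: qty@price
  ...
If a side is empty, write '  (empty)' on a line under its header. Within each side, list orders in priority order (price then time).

After op 1 [order #1] limit_sell(price=105, qty=6): fills=none; bids=[-] asks=[#1:6@105]
After op 2 [order #2] limit_sell(price=95, qty=6): fills=none; bids=[-] asks=[#2:6@95 #1:6@105]
After op 3 [order #3] limit_buy(price=100, qty=9): fills=#3x#2:6@95; bids=[#3:3@100] asks=[#1:6@105]
After op 4 [order #4] limit_sell(price=96, qty=4): fills=#3x#4:3@100; bids=[-] asks=[#4:1@96 #1:6@105]
After op 5 [order #5] market_buy(qty=5): fills=#5x#4:1@96 #5x#1:4@105; bids=[-] asks=[#1:2@105]
After op 6 cancel(order #3): fills=none; bids=[-] asks=[#1:2@105]

Answer: BIDS (highest first):
  (empty)
ASKS (lowest first):
  #1: 2@105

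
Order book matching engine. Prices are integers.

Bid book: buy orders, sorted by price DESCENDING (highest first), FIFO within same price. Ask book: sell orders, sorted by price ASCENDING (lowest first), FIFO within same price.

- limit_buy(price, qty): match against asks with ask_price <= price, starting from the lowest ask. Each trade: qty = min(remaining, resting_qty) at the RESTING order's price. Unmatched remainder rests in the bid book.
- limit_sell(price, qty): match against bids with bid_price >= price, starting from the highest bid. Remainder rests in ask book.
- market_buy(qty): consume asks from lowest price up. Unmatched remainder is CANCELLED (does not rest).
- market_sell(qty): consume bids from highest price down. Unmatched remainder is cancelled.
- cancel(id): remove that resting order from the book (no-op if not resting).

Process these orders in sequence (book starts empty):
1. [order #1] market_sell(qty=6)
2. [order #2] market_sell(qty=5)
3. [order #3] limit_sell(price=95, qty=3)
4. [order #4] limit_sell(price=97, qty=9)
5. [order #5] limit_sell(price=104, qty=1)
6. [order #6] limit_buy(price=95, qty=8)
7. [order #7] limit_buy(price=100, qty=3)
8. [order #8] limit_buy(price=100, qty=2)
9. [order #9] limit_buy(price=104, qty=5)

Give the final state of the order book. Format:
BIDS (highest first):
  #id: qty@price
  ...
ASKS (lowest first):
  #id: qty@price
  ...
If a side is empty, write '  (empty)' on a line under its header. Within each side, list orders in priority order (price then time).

After op 1 [order #1] market_sell(qty=6): fills=none; bids=[-] asks=[-]
After op 2 [order #2] market_sell(qty=5): fills=none; bids=[-] asks=[-]
After op 3 [order #3] limit_sell(price=95, qty=3): fills=none; bids=[-] asks=[#3:3@95]
After op 4 [order #4] limit_sell(price=97, qty=9): fills=none; bids=[-] asks=[#3:3@95 #4:9@97]
After op 5 [order #5] limit_sell(price=104, qty=1): fills=none; bids=[-] asks=[#3:3@95 #4:9@97 #5:1@104]
After op 6 [order #6] limit_buy(price=95, qty=8): fills=#6x#3:3@95; bids=[#6:5@95] asks=[#4:9@97 #5:1@104]
After op 7 [order #7] limit_buy(price=100, qty=3): fills=#7x#4:3@97; bids=[#6:5@95] asks=[#4:6@97 #5:1@104]
After op 8 [order #8] limit_buy(price=100, qty=2): fills=#8x#4:2@97; bids=[#6:5@95] asks=[#4:4@97 #5:1@104]
After op 9 [order #9] limit_buy(price=104, qty=5): fills=#9x#4:4@97 #9x#5:1@104; bids=[#6:5@95] asks=[-]

Answer: BIDS (highest first):
  #6: 5@95
ASKS (lowest first):
  (empty)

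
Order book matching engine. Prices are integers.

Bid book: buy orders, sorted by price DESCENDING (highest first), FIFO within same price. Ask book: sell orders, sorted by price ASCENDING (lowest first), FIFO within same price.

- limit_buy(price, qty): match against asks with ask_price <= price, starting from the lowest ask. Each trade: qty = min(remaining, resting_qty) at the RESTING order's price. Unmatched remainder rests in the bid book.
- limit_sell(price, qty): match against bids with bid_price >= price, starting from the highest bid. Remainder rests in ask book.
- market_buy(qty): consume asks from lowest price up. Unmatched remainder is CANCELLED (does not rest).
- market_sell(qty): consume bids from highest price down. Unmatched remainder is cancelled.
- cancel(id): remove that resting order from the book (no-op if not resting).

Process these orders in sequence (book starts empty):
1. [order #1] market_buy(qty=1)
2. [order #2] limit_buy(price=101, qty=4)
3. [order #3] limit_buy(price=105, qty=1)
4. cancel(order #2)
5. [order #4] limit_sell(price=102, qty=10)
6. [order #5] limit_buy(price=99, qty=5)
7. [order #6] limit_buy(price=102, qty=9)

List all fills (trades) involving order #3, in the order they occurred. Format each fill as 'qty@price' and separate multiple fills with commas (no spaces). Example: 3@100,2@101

After op 1 [order #1] market_buy(qty=1): fills=none; bids=[-] asks=[-]
After op 2 [order #2] limit_buy(price=101, qty=4): fills=none; bids=[#2:4@101] asks=[-]
After op 3 [order #3] limit_buy(price=105, qty=1): fills=none; bids=[#3:1@105 #2:4@101] asks=[-]
After op 4 cancel(order #2): fills=none; bids=[#3:1@105] asks=[-]
After op 5 [order #4] limit_sell(price=102, qty=10): fills=#3x#4:1@105; bids=[-] asks=[#4:9@102]
After op 6 [order #5] limit_buy(price=99, qty=5): fills=none; bids=[#5:5@99] asks=[#4:9@102]
After op 7 [order #6] limit_buy(price=102, qty=9): fills=#6x#4:9@102; bids=[#5:5@99] asks=[-]

Answer: 1@105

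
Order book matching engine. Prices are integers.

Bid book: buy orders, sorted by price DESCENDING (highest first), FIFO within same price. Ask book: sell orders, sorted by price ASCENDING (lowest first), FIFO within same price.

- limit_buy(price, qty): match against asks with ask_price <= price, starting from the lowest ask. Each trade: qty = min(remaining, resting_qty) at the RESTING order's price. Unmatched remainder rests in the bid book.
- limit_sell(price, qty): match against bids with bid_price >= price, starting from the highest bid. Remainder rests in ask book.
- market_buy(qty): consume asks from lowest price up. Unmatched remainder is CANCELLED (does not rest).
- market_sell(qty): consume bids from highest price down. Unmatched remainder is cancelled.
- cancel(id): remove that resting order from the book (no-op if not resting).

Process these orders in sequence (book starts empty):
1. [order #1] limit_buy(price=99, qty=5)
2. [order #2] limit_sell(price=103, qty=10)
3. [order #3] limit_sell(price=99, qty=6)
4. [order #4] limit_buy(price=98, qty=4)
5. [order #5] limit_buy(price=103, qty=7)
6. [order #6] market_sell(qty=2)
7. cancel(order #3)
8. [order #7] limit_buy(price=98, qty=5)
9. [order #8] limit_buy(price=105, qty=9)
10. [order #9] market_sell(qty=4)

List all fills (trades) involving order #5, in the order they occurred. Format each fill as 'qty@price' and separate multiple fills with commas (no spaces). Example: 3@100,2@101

Answer: 1@99,6@103

Derivation:
After op 1 [order #1] limit_buy(price=99, qty=5): fills=none; bids=[#1:5@99] asks=[-]
After op 2 [order #2] limit_sell(price=103, qty=10): fills=none; bids=[#1:5@99] asks=[#2:10@103]
After op 3 [order #3] limit_sell(price=99, qty=6): fills=#1x#3:5@99; bids=[-] asks=[#3:1@99 #2:10@103]
After op 4 [order #4] limit_buy(price=98, qty=4): fills=none; bids=[#4:4@98] asks=[#3:1@99 #2:10@103]
After op 5 [order #5] limit_buy(price=103, qty=7): fills=#5x#3:1@99 #5x#2:6@103; bids=[#4:4@98] asks=[#2:4@103]
After op 6 [order #6] market_sell(qty=2): fills=#4x#6:2@98; bids=[#4:2@98] asks=[#2:4@103]
After op 7 cancel(order #3): fills=none; bids=[#4:2@98] asks=[#2:4@103]
After op 8 [order #7] limit_buy(price=98, qty=5): fills=none; bids=[#4:2@98 #7:5@98] asks=[#2:4@103]
After op 9 [order #8] limit_buy(price=105, qty=9): fills=#8x#2:4@103; bids=[#8:5@105 #4:2@98 #7:5@98] asks=[-]
After op 10 [order #9] market_sell(qty=4): fills=#8x#9:4@105; bids=[#8:1@105 #4:2@98 #7:5@98] asks=[-]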